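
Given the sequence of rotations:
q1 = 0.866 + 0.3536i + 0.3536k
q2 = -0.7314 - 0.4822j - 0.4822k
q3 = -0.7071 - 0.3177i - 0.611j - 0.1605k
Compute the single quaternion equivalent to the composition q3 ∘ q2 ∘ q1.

q2 · q1 = -0.4629 - 0.4291i - 0.5881j - 0.5057k
q3 · q2 · q1 = -0.2495 + 0.6651i + 0.6069j + 0.3565k
-0.2495 + 0.6651i + 0.6069j + 0.3565k


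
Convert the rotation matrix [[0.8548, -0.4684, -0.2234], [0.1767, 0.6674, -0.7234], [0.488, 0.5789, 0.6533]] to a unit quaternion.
0.891 + 0.3654i - 0.1996j + 0.181k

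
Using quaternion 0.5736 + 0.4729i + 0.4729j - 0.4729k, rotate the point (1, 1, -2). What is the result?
(0.905, 1.99, -1.105)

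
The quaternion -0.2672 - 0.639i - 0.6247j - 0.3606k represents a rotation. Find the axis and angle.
axis = (-0.6631, -0.6483, -0.3742), θ = 211°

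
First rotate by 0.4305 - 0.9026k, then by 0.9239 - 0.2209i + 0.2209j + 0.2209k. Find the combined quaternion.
0.5971 - 0.2945i - 0.1043j - 0.7388k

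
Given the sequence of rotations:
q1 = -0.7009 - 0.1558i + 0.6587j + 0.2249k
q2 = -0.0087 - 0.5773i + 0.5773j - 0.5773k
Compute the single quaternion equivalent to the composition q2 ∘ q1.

q2 · q1 = -0.3343 + 0.9161i - 0.1906j + 0.1123k
-0.3343 + 0.9161i - 0.1906j + 0.1123k


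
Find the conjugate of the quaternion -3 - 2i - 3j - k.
-3 + 2i + 3j + k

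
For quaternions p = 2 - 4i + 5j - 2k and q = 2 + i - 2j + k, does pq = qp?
No: pq = 20 - 5i + 8j + k ≠ 20 - 7i + 4j - 5k = qp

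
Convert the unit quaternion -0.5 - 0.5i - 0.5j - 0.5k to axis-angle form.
axis = (-√3/3, -√3/3, -√3/3), θ = 4π/3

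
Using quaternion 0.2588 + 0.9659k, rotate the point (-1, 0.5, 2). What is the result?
(0.616, -0.933, 2)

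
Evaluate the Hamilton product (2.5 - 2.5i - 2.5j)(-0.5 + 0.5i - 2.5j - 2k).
-6.25 + 7.5i - 10j + 2.5k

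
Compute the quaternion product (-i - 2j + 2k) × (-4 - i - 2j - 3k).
1 + 14i + 3j - 8k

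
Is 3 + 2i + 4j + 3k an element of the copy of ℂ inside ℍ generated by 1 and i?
No. The quaternion 3 + 2i + 4j + 3k has j-coefficient y = 4 and k-coefficient z = 3, not both zero, so it does not lie in the complex subalgebra spanned by 1 and i.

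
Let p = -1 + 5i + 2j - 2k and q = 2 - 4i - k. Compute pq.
16 + 12i + 17j + 5k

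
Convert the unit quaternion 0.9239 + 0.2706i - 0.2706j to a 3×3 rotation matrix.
[[0.8536, -0.1464, -0.5], [-0.1464, 0.8536, -0.5], [0.5, 0.5, 0.7071]]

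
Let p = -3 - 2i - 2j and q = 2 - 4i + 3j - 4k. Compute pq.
-8 + 16i - 21j - 2k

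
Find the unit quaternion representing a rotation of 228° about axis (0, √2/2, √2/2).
-0.4067 + 0.646j + 0.646k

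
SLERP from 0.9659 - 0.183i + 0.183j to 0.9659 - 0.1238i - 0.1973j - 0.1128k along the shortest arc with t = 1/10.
0.9731 - 0.1783i + 0.1453j - 0.0116k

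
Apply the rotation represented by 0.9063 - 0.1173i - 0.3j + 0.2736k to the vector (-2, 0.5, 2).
(-2.769, -0.624, 0.437)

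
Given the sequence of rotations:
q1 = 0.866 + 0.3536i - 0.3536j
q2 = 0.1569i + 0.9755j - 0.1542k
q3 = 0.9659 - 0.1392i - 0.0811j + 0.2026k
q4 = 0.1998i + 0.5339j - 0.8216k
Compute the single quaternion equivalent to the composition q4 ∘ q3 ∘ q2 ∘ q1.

q2 · q1 = 0.2895 + 0.0814i + 0.7903j - 0.534k
q3 · q2 · q1 = 0.4632 - 0.0785i + 0.682j - 0.5605k
q4 · q3 · q2 · q1 = -0.8089 + 0.3536i + 0.4238j - 0.2024k
-0.8089 + 0.3536i + 0.4238j - 0.2024k


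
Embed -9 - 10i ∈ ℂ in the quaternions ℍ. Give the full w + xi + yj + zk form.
-9 - 10i + 0j + 0k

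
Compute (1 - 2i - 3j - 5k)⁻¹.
0.0256 + 0.0513i + 0.0769j + 0.1282k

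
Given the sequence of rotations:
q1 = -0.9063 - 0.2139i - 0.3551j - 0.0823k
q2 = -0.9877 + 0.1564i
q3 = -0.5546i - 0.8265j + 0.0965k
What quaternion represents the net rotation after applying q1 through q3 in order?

q2 · q1 = 0.9286 + 0.0695i + 0.3636j + 0.0258k
q3 · q2 · q1 = 0.3366 - 0.5714i - 0.7465j - 0.0546k
0.3366 - 0.5714i - 0.7465j - 0.0546k


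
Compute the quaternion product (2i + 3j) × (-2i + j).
1 + 8k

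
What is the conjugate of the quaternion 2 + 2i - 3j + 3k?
2 - 2i + 3j - 3k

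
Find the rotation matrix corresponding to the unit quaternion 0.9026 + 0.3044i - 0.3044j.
[[0.8147, -0.1853, -0.5495], [-0.1853, 0.8147, -0.5495], [0.5495, 0.5495, 0.6294]]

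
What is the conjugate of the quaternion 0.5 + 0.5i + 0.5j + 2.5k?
0.5 - 0.5i - 0.5j - 2.5k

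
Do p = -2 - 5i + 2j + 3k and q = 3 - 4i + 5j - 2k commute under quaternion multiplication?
No: pq = -30 - 26i - 26j - 4k ≠ -30 + 12i + 18j + 30k = qp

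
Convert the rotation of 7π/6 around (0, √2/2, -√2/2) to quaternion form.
-0.2588 + 0.683j - 0.683k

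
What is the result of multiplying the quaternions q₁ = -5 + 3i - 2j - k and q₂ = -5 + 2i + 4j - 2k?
25 - 17i - 6j + 31k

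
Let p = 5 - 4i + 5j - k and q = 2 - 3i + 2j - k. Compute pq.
-13 - 26i + 19j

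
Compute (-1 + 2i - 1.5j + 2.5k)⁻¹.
-0.0741 - 0.1481i + 0.1111j - 0.1852k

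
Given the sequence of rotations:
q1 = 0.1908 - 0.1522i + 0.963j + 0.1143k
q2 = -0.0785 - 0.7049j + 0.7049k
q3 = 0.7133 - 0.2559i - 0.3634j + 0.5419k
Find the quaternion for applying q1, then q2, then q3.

q2 · q1 = 0.5833 - 0.7474i - 0.3174j + 0.0182k
q3 · q2 · q1 = 0.0996 - 0.517i - 0.8387j + 0.1387k
0.0996 - 0.517i - 0.8387j + 0.1387k


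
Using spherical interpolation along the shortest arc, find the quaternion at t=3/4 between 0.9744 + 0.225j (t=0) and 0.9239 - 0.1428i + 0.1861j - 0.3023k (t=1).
0.947 - 0.108i + 0.1981j - 0.2287k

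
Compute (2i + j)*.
-2i - j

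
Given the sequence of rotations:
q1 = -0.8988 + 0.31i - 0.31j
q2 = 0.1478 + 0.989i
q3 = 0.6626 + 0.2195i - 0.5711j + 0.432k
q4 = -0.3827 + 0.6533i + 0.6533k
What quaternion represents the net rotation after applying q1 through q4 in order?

q2 · q1 = -0.4394 - 0.8431i - 0.0458j - 0.3066k
q3 · q2 · q1 = 0.0002 - 0.4602i - 0.0763j - 0.8845k
q4 · q3 · q2 · q1 = 0.8784 + 0.2261i + 0.3064j + 0.2888k
0.8784 + 0.2261i + 0.3064j + 0.2888k


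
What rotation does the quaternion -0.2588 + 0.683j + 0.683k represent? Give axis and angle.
axis = (0, √2/2, √2/2), θ = 7π/6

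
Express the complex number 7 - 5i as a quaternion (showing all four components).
7 - 5i + 0j + 0k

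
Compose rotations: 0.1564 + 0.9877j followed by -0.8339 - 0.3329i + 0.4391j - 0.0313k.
-0.5641 - 0.0212i - 0.755j - 0.3337k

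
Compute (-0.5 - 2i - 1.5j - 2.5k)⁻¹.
-0.0392 + 0.1569i + 0.1176j + 0.1961k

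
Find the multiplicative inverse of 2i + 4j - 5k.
-0.0444i - 0.0889j + 0.1111k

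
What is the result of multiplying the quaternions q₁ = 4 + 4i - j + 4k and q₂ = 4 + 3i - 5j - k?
3 + 49i - 8j - 5k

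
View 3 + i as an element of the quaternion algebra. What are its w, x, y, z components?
3 + i + 0j + 0k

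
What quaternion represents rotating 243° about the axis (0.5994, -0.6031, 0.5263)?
-0.5225 + 0.5111i - 0.5142j + 0.4487k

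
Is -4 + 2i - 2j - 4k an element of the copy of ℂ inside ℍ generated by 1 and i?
No. The quaternion -4 + 2i - 2j - 4k has j-coefficient y = -2 and k-coefficient z = -4, not both zero, so it does not lie in the complex subalgebra spanned by 1 and i.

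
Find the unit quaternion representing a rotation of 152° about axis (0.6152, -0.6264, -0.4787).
0.2419 + 0.5969i - 0.6078j - 0.4645k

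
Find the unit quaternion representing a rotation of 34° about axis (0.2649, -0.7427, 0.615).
0.9563 + 0.0774i - 0.2171j + 0.1798k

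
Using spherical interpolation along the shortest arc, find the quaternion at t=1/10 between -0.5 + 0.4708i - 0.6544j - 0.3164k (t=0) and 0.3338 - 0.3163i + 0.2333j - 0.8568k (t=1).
-0.5281 + 0.4975i - 0.6628j - 0.1852k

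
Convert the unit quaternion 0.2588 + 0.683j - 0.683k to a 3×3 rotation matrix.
[[-0.866, 0.3535, 0.3535], [-0.3535, 0.067, -0.933], [-0.3535, -0.933, 0.067]]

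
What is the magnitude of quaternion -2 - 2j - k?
3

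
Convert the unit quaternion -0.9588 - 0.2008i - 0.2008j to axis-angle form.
axis = (-√2/2, -√2/2, 0), θ = 327°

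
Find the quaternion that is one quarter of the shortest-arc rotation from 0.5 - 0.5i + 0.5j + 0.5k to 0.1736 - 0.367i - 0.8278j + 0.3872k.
0.5195 - 0.5914i + 0.1474j + 0.5989k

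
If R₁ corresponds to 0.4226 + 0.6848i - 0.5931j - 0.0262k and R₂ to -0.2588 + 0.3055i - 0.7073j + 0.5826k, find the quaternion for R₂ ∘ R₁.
-0.7228 + 0.3159i + 0.2616j + 0.5562k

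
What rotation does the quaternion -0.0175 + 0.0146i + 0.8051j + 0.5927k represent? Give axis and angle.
axis = (0.0146, 0.8052, 0.5928), θ = 182°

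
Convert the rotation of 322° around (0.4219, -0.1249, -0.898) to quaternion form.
-0.9455 + 0.1374i - 0.0407j - 0.2924k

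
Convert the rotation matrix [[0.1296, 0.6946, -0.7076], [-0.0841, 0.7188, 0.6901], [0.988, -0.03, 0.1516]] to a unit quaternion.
0.7071 - 0.2546i - 0.5995j - 0.2753k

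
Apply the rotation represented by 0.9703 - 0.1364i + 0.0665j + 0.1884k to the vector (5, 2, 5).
(4.222, 4.97, 3.388)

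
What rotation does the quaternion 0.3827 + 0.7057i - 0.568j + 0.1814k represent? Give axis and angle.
axis = (0.7638, -0.6148, 0.1963), θ = 3π/4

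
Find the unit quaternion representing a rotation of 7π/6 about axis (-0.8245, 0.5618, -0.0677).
-0.2588 - 0.7964i + 0.5427j - 0.0654k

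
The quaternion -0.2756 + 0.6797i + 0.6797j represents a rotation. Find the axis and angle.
axis = (√2/2, √2/2, 0), θ = 212°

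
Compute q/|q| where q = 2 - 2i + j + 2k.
0.5547 - 0.5547i + 0.2774j + 0.5547k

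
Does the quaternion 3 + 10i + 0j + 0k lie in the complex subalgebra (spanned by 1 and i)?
Yes. The quaternion 3 + 10i has j- and k-coefficients y = z = 0, so it lies in the complex subalgebra spanned by 1 and i.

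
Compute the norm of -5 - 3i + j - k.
6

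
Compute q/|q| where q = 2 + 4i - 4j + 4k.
0.2774 + 0.5547i - 0.5547j + 0.5547k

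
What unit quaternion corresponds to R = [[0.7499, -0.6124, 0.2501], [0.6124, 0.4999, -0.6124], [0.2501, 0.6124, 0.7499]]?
0.866 + 0.3536i + 0.3536k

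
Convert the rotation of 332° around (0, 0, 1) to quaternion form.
-0.9703 + 0.2419k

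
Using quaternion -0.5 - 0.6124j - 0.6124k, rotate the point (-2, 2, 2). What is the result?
(1, 0.775, 3.225)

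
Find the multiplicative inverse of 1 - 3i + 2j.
0.0714 + 0.2143i - 0.1429j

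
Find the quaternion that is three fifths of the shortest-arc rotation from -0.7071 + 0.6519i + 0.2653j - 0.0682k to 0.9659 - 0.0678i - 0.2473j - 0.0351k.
-0.9085 + 0.3201i + 0.2685j - 0.0069k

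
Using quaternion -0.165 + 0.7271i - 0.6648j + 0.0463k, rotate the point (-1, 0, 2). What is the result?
(0.462, 1.339, -1.73)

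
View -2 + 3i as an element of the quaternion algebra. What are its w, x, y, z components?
-2 + 3i + 0j + 0k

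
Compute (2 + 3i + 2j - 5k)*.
2 - 3i - 2j + 5k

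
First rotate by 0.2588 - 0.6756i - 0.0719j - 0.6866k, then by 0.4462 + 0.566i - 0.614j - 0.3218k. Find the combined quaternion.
0.2328 + 0.2435i + 0.415j - 0.8452k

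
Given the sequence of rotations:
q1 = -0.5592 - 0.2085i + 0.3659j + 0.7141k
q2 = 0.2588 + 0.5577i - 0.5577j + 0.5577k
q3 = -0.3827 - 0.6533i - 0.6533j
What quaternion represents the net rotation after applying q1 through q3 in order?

q2 · q1 = -0.2226 - 0.9681i - 0.108j - 0.0393k
q3 · q2 · q1 = -0.6178 + 0.5416i + 0.1611j - 0.5469k
-0.6178 + 0.5416i + 0.1611j - 0.5469k


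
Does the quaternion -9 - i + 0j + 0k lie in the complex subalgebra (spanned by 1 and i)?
Yes. The quaternion -9 - i has j- and k-coefficients y = z = 0, so it lies in the complex subalgebra spanned by 1 and i.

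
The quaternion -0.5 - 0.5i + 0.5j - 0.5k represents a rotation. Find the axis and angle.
axis = (-√3/3, √3/3, -√3/3), θ = 4π/3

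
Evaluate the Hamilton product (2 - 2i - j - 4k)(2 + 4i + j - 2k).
5 + 10i - 20j - 10k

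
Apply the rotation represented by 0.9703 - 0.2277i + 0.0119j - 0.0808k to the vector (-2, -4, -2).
(-2.699, -4.088, -0.044)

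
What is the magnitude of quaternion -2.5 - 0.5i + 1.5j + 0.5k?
3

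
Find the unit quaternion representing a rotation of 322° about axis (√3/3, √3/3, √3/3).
-0.9455 + 0.188i + 0.188j + 0.188k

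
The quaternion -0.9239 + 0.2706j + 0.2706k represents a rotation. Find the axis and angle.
axis = (0, √2/2, √2/2), θ = 7π/4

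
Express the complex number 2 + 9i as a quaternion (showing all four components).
2 + 9i + 0j + 0k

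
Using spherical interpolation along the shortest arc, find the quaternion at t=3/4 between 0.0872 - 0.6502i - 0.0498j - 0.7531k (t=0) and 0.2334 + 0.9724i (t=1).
-0.1616 - 0.963i - 0.0142j - 0.2153k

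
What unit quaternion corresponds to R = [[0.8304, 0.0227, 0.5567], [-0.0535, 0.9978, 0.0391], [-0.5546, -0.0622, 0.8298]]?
0.9563 - 0.0265i + 0.2905j - 0.0199k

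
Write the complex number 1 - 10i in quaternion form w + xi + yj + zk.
1 - 10i + 0j + 0k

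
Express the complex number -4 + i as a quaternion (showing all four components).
-4 + i + 0j + 0k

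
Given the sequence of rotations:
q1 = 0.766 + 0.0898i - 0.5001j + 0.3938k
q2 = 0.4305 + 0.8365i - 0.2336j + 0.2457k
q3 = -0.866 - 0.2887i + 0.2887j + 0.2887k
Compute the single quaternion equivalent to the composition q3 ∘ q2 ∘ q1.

q2 · q1 = 0.0411 + 0.7103i - 0.7016j - 0.0396k
q3 · q2 · q1 = 0.3835 - 0.4359i + 0.8131j + 0.0436k
0.3835 - 0.4359i + 0.8131j + 0.0436k


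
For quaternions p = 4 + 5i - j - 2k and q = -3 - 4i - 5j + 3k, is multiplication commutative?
No: pq = 9 - 44i - 24j - 11k ≠ 9 - 18i - 10j + 47k = qp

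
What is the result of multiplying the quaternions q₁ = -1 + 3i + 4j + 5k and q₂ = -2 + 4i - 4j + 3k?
-9 + 22i + 7j - 41k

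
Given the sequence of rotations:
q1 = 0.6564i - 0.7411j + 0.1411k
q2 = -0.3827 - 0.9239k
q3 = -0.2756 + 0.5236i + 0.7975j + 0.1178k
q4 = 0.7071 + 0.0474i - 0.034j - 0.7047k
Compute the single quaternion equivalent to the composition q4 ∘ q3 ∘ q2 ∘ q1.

q2 · q1 = 0.1304 - 0.9359i - 0.3228j - 0.054k
q3 · q2 · q1 = 0.7179 + 0.3212i + 0.111j + 0.6076k
q4 · q3 · q2 · q1 = 0.9244 + 0.3187i - 0.2011j - 0.0601k
0.9244 + 0.3187i - 0.2011j - 0.0601k


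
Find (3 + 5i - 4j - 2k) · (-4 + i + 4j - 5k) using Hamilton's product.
-11 + 11i + 51j + 17k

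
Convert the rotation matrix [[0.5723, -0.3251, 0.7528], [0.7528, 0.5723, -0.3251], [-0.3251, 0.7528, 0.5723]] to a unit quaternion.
0.8242 + 0.327i + 0.327j + 0.327k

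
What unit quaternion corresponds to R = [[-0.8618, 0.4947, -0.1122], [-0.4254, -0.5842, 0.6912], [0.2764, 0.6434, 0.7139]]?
-0.2588 + 0.0462i + 0.3754j + 0.8888k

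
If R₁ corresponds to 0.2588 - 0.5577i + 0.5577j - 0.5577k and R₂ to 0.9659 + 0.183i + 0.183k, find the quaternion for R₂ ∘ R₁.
0.4541 - 0.5934i + 0.5387j - 0.3893k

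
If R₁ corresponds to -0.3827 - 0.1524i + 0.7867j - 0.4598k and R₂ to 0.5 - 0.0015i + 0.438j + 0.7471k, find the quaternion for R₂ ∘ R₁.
-0.1926 - 0.8648i + 0.1112j - 0.4502k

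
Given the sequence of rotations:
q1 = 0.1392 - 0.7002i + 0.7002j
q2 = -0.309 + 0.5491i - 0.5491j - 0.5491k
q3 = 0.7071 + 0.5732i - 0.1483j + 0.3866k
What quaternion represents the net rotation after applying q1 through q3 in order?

q2 · q1 = 0.7259 + 0.6773i + 0.0917j - 0.0764k
q3 · q2 · q1 = 0.1682 + 0.8709i + 0.2628j + 0.3796k
0.1682 + 0.8709i + 0.2628j + 0.3796k


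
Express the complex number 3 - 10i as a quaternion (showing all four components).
3 - 10i + 0j + 0k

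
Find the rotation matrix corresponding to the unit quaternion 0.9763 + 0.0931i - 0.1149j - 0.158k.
[[0.9237, 0.2871, -0.2538], [-0.3299, 0.9327, -0.1455], [0.1949, 0.2181, 0.9563]]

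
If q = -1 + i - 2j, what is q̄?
-1 - i + 2j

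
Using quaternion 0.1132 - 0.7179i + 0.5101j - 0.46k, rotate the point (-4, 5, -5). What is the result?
(-7.247, 2.61, -2.583)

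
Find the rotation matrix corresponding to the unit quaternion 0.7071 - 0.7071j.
[[0, 0, -1], [0, 1, 0], [1, 0, 0]]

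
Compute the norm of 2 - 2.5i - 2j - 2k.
4.272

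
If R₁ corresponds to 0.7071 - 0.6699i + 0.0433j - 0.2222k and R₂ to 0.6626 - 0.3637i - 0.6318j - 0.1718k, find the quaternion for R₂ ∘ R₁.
0.2141 - 0.5532i - 0.3838j - 0.7077k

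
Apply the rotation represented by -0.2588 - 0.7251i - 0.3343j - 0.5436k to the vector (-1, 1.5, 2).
(2.042, -1.754, -0.057)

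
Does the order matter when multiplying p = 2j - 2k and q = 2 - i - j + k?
Yes: pq = 4 + 6j - 2k ≠ 4 + 2j - 6k = qp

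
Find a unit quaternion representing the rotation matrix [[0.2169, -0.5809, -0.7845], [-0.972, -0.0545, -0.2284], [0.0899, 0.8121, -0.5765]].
0.3827 + 0.6797i - 0.5712j - 0.2555k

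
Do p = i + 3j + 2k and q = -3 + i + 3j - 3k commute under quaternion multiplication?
No: pq = -4 - 18i - 4j - 6k ≠ -4 + 12i - 14j - 6k = qp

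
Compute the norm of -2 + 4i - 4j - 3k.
√45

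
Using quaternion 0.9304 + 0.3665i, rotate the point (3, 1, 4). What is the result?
(3, -1.997, 3.607)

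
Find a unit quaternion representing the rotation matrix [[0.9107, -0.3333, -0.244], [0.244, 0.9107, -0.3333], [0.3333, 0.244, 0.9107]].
0.9659 + 0.1494i - 0.1494j + 0.1494k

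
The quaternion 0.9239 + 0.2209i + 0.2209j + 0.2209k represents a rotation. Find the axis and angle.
axis = (√3/3, √3/3, √3/3), θ = π/4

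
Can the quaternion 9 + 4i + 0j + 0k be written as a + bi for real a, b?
Yes. The quaternion 9 + 4i has j- and k-coefficients y = z = 0, so it lies in the complex subalgebra spanned by 1 and i.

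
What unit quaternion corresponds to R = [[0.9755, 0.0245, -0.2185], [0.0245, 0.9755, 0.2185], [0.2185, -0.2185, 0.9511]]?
0.9877 - 0.1106i - 0.1106j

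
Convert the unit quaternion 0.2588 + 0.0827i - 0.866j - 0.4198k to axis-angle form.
axis = (0.0856, -0.8965, -0.4346), θ = 5π/6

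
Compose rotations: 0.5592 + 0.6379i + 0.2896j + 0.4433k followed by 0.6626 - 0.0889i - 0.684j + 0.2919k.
0.4959 - 0.0148i + 0.035j + 0.8675k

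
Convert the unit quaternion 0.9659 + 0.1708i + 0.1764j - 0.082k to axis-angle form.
axis = (0.6598, 0.6814, -0.3168), θ = π/6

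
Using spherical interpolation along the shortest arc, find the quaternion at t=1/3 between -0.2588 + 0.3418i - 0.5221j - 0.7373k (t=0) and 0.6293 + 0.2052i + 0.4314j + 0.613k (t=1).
-0.406 + 0.1649i - 0.5188j - 0.734k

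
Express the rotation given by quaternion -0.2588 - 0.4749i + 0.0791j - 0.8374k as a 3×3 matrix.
[[-0.415, -0.5086, 0.7544], [0.3583, -0.8535, -0.3783], [0.8363, 0.1133, 0.5364]]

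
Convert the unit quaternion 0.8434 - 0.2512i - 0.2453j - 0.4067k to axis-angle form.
axis = (-0.4675, -0.4566, -0.7569), θ = 65°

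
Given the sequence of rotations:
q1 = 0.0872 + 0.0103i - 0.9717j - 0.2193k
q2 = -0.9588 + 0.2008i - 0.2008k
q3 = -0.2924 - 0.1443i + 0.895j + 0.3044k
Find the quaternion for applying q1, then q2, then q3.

q2 · q1 = -0.1297 - 0.1875i + 0.9736j - 0.0024k
q3 · q2 · q1 = -0.8598 - 0.225i - 0.4582j - 0.0115k
-0.8598 - 0.225i - 0.4582j - 0.0115k


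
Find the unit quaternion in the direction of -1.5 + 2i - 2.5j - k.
-0.4082 + 0.5443i - 0.6804j - 0.2722k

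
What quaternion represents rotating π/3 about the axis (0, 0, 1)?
0.866 + 0.5k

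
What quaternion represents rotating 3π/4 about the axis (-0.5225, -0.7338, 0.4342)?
0.3827 - 0.4827i - 0.6779j + 0.4011k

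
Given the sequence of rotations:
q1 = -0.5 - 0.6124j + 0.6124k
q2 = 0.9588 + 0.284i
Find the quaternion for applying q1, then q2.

q2 · q1 = -0.4794 - 0.142i - 0.7611j + 0.4132k
-0.4794 - 0.142i - 0.7611j + 0.4132k


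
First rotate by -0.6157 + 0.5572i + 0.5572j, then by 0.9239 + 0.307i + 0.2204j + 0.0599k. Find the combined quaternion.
-0.8627 + 0.2924i + 0.4125j + 0.0114k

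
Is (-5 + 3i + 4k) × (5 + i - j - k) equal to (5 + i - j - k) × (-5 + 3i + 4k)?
No: pq = -24 + 14i + 12j + 22k ≠ -24 + 6i - 2j + 28k = qp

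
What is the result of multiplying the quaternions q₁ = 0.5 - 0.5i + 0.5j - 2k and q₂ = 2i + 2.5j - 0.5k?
-1.25 + 5.75i - 3j - 2.5k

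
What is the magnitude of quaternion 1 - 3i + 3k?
√19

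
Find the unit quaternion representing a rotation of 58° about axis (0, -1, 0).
0.8746 - 0.4848j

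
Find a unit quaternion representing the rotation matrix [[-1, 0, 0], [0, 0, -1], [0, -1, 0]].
-0.7071j + 0.7071k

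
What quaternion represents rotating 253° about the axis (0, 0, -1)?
-0.5948 - 0.8039k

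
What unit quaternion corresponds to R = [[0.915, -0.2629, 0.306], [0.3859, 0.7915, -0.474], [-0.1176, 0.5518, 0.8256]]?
0.9397 + 0.2729i + 0.1127j + 0.1726k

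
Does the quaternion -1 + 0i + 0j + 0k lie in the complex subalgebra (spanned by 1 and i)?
Yes. The quaternion -1 has j- and k-coefficients y = z = 0, so it lies in the complex subalgebra spanned by 1 and i.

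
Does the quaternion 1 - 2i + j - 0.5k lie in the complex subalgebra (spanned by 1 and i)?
No. The quaternion 1 - 2i + j - 0.5k has j-coefficient y = 1 and k-coefficient z = -0.5, not both zero, so it does not lie in the complex subalgebra spanned by 1 and i.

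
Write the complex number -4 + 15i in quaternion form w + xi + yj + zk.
-4 + 15i + 0j + 0k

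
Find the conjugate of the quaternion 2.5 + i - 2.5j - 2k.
2.5 - i + 2.5j + 2k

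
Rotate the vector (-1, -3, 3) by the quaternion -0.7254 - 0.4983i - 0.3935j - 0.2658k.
(1.939, -3.405, -1.909)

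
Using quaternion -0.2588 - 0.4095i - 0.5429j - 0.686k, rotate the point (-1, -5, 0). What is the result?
(0.083, 0.583, -5.065)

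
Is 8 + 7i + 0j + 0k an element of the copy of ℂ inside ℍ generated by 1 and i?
Yes. The quaternion 8 + 7i has j- and k-coefficients y = z = 0, so it lies in the complex subalgebra spanned by 1 and i.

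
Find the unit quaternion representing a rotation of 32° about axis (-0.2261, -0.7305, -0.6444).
0.9613 - 0.0623i - 0.2014j - 0.1776k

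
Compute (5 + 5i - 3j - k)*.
5 - 5i + 3j + k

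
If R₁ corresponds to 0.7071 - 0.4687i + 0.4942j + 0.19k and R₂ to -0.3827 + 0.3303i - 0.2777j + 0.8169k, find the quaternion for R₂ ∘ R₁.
-0.1338 - 0.0435i - 0.8311j + 0.538k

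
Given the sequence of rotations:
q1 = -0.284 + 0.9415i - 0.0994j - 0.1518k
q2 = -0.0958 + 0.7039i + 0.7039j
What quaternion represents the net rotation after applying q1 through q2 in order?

q2 · q1 = -0.5655 - 0.397i - 0.0835j - 0.7181k
-0.5655 - 0.397i - 0.0835j - 0.7181k


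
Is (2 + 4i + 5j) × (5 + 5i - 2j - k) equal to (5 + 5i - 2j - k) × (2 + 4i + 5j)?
No: pq = 25i + 25j - 35k ≠ 35i + 17j + 31k = qp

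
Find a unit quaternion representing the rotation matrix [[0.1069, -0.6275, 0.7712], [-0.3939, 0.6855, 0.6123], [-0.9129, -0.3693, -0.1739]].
0.6361 - 0.3858i + 0.6619j + 0.0918k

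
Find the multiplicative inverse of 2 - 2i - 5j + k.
0.0588 + 0.0588i + 0.1471j - 0.0294k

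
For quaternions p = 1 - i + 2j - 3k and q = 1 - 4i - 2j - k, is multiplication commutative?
No: pq = -2 - 13i + 11j + 6k ≠ -2 + 3i - 11j - 14k = qp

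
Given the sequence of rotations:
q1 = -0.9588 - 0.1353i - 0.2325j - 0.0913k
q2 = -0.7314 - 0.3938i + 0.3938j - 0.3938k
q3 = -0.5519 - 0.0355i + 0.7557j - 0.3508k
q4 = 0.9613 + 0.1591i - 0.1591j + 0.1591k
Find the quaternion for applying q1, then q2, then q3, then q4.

q2 · q1 = 0.7036 + 0.349i - 0.1902j + 0.5892k
q3 · q2 · q1 = -0.0255 + 0.1609i + 0.5352j - 0.829k
q4 · q3 · q2 · q1 = 0.1669 + 0.1974i + 0.676j - 0.6902k
0.1669 + 0.1974i + 0.676j - 0.6902k


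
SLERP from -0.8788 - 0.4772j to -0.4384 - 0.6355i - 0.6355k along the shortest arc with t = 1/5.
-0.8798 - 0.1604i - 0.4177j - 0.1604k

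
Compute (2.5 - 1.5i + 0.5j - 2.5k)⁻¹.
0.1667 + 0.1i - 0.0333j + 0.1667k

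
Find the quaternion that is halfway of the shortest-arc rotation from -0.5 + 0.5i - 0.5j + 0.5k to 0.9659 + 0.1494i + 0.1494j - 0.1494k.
-0.8305 + 0.1986i - 0.3679j + 0.3679k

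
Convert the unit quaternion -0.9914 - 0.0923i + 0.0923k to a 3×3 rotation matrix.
[[0.983, 0.183, -0.017], [-0.183, 0.9659, -0.183], [-0.017, 0.183, 0.983]]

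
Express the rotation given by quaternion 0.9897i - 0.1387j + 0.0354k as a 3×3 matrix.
[[0.959, -0.2745, 0.0701], [-0.2745, -0.9615, -0.0098], [0.0701, -0.0098, -0.9975]]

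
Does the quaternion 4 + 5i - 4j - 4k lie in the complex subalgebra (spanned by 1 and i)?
No. The quaternion 4 + 5i - 4j - 4k has j-coefficient y = -4 and k-coefficient z = -4, not both zero, so it does not lie in the complex subalgebra spanned by 1 and i.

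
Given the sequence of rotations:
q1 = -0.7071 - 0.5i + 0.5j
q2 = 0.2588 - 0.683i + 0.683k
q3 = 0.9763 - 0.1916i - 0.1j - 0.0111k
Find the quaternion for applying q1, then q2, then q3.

q2 · q1 = -0.5245 + 0.012i - 0.2121j - 0.8244k
q3 · q2 · q1 = -0.5401 + 0.1923i - 0.3127j - 0.7572k
-0.5401 + 0.1923i - 0.3127j - 0.7572k


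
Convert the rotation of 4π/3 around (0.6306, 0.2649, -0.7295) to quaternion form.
-0.5 + 0.5461i + 0.2294j - 0.6318k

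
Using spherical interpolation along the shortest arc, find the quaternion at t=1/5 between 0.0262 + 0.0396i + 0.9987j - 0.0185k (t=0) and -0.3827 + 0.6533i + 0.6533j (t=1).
-0.064 + 0.1798i + 0.9815j - 0.0155k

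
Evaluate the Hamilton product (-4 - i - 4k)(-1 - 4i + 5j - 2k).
-8 + 37i - 6j + 7k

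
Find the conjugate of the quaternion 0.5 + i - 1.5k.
0.5 - i + 1.5k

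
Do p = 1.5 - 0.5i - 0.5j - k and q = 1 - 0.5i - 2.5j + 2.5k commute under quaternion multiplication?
No: pq = 2.5 - 5i - 2.5j + 3.75k ≠ 2.5 + 2.5i - 6j + 1.75k = qp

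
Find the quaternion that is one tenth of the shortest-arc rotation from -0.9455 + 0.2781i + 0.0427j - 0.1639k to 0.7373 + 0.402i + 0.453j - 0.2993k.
-0.9703 + 0.2112i - 0.0145j - 0.117k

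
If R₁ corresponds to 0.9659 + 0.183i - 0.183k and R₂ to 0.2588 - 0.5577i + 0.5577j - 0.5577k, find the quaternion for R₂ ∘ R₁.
0.25 - 0.5934i + 0.3346j - 0.6881k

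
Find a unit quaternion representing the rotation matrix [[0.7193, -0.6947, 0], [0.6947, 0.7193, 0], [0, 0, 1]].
0.9272 + 0.3746k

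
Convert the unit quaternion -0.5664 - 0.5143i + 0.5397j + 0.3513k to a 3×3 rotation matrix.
[[0.1706, -0.1572, -0.9727], [-0.9531, 0.2242, -0.2034], [0.25, 0.9618, -0.1116]]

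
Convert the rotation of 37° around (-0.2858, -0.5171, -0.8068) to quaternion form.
0.9483 - 0.0907i - 0.1641j - 0.256k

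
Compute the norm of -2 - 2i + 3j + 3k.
√26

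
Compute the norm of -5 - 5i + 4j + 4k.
√82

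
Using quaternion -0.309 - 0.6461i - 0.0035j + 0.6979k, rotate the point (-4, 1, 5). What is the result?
(-4.166, -1.123, 4.836)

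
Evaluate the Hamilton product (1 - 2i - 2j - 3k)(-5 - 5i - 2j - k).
-22 + i + 21j + 8k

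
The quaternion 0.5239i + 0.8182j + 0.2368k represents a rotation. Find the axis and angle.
axis = (0.5239, 0.8182, 0.2368), θ = π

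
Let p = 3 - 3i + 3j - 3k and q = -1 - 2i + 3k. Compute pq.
6i + 12j + 18k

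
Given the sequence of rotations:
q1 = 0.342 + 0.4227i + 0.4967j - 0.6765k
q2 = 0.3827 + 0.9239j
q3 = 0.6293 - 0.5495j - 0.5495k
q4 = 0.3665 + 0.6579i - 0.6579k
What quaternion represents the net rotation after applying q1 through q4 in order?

q2 · q1 = -0.328 - 0.4633i + 0.5061j - 0.6494k
q3 · q2 · q1 = -0.2852 + 0.3434i + 0.7533j - 0.483k
q4 · q3 · q2 · q1 = -0.6482 + 0.4338i + 0.3679j + 0.5062k
-0.6482 + 0.4338i + 0.3679j + 0.5062k


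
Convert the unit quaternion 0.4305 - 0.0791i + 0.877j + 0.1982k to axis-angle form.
axis = (-0.0876, 0.9716, 0.2196), θ = 129°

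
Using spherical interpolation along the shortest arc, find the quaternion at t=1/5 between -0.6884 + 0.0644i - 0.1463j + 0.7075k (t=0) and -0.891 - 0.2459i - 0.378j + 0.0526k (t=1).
-0.772 - 0.0011i - 0.2061j + 0.6013k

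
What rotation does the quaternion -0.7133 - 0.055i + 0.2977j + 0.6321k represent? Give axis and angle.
axis = (-0.0785, 0.4248, 0.9019), θ = 271°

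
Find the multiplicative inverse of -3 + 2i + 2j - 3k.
-0.1154 - 0.0769i - 0.0769j + 0.1154k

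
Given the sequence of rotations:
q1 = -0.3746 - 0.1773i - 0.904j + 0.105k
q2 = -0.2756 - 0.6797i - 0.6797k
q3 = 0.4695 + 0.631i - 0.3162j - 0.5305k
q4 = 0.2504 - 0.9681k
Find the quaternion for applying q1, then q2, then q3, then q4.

q2 · q1 = 0.0541 - 0.311i + 0.441j + 0.8401k
q3 · q2 · q1 = 0.8068 - 0.1436i - 0.1752j + 0.5457k
q4 · q3 · q2 · q1 = 0.7303 - 0.2056i + 0.0951j - 0.6444k
0.7303 - 0.2056i + 0.0951j - 0.6444k


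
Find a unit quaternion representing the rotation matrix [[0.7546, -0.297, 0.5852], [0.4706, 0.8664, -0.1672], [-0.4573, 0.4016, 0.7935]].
0.9239 + 0.1539i + 0.2821j + 0.2077k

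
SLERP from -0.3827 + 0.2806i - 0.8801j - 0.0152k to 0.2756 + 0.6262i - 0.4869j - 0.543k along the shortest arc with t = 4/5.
0.1446 + 0.6039i - 0.628j - 0.4691k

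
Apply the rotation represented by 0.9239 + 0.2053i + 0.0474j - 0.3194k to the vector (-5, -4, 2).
(-6.483, -0.812, 1.52)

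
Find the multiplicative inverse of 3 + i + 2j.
0.2143 - 0.0714i - 0.1429j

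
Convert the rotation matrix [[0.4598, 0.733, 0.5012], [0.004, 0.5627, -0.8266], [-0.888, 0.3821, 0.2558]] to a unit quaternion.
0.7547 + 0.4004i + 0.4602j - 0.2415k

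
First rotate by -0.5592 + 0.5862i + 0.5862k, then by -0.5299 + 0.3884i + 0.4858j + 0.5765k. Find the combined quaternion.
-0.2693 - 0.243i - 0.1614j - 0.9178k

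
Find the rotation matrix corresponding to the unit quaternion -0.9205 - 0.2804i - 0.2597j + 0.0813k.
[[0.8519, 0.2953, 0.4325], [-0.004, 0.8295, -0.5584], [-0.5237, 0.474, 0.7079]]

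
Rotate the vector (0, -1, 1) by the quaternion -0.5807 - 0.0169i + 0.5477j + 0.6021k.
(-1.337, 0.366, -0.28)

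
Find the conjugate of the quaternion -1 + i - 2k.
-1 - i + 2k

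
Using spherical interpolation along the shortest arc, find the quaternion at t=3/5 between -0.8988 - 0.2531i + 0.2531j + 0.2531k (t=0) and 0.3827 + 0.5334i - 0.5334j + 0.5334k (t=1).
-0.6868 - 0.484i + 0.484j - 0.2444k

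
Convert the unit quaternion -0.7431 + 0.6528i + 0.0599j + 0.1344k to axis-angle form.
axis = (0.9755, 0.0895, 0.2008), θ = 276°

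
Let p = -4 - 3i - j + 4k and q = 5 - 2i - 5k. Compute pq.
-6 - 2i - 28j + 38k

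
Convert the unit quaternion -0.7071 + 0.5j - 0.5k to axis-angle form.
axis = (0, √2/2, -√2/2), θ = 3π/2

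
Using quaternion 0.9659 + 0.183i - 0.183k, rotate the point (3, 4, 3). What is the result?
(4.012, 1.343, 4.012)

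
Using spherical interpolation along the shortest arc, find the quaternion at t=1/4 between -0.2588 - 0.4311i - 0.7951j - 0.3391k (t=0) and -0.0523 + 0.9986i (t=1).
-0.1988 - 0.6671i - 0.6604j - 0.2816k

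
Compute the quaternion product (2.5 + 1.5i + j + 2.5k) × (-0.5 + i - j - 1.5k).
2 + 2.75i + 1.75j - 7.5k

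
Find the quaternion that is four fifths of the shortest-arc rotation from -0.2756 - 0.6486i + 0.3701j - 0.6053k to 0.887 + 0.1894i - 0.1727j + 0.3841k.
-0.804 - 0.3043i + 0.2277j - 0.4574k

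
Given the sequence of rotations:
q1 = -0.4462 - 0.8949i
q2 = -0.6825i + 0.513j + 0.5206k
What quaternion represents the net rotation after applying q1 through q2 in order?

q2 · q1 = -0.6108 + 0.3045i - 0.6948j + 0.2268k
-0.6108 + 0.3045i - 0.6948j + 0.2268k


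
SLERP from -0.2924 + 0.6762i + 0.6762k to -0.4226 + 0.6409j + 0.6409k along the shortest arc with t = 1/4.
-0.3595 + 0.546i + 0.1872j + 0.7332k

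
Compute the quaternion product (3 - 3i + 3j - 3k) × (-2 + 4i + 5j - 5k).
-24 + 18i - 18j - 36k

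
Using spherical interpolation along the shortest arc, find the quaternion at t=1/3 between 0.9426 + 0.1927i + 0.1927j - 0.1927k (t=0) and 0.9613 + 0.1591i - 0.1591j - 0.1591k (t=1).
0.9625 + 0.1841i + 0.076j - 0.1841k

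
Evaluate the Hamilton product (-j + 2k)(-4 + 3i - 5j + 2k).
-9 + 8i + 10j - 5k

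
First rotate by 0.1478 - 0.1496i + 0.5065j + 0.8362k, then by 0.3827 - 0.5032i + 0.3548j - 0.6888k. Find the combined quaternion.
0.3776 + 0.5139i + 0.7701j + 0.0164k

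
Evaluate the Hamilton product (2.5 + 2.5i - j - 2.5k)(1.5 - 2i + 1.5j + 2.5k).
16.5 + j + 4.25k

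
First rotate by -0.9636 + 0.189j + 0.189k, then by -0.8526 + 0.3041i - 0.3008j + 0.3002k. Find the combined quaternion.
0.8217 - 0.4066i + 0.0712j - 0.3929k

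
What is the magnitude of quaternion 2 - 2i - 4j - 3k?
√33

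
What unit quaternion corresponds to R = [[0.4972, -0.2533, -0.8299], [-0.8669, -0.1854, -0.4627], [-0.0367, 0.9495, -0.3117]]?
0.5 + 0.7061i - 0.3966j - 0.3068k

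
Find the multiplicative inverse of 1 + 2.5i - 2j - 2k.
0.0656 - 0.1639i + 0.1311j + 0.1311k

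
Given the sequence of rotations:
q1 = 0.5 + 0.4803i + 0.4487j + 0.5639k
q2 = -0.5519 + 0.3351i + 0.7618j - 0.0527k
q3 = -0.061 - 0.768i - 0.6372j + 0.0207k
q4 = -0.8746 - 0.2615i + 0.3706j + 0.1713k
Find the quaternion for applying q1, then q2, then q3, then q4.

q2 · q1 = -0.749 + 0.3557i - 0.081j - 0.5531k
q3 · q2 · q1 = 0.2787 + 0.9076i + 0.0648j + 0.3071k
q4 · q3 · q2 · q1 = -0.083 - 0.764i + 0.2824j - 0.5742k
-0.083 - 0.764i + 0.2824j - 0.5742k


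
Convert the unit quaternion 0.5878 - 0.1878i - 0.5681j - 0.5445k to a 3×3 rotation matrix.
[[-0.2384, 0.8535, -0.4633], [-0.4267, 0.3365, 0.8394], [0.8724, 0.3979, 0.284]]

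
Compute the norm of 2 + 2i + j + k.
√10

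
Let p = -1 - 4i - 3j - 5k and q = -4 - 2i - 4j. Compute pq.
-16 - 2i + 26j + 30k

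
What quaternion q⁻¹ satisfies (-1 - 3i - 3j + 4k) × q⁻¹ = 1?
-0.0286 + 0.0857i + 0.0857j - 0.1143k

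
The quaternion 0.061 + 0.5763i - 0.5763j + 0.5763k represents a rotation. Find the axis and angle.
axis = (√3/3, -√3/3, √3/3), θ = 173°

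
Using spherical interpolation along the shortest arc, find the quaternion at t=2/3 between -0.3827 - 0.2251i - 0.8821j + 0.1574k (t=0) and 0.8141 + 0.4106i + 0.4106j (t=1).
-0.7057 - 0.3674i - 0.6031j + 0.0565k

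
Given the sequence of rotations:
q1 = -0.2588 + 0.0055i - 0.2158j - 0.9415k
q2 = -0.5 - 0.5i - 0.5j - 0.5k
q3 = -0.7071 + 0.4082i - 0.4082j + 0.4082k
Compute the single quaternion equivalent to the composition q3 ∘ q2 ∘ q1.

q2 · q1 = -0.4465 + 0.4895i - 0.2362j + 0.7108k
q3 · q2 · q1 = -0.2707 - 0.7221i + 0.2589j - 0.5815k
-0.2707 - 0.7221i + 0.2589j - 0.5815k


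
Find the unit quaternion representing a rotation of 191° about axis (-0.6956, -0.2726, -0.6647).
-0.0958 - 0.6924i - 0.2713j - 0.6616k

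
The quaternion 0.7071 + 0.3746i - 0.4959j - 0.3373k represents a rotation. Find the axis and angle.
axis = (0.5298, -0.7013, -0.477), θ = π/2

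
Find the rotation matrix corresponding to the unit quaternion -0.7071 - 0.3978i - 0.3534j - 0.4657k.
[[0.3165, -0.3774, 0.8703], [0.9398, 0.2498, -0.2334], [-0.1293, 0.8917, 0.4337]]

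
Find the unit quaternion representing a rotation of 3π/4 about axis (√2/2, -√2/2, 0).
0.3827 + 0.6533i - 0.6533j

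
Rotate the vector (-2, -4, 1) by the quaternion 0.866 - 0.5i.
(-2, -1.134, 3.964)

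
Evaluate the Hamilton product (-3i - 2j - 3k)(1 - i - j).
-5 - 6i + j - 2k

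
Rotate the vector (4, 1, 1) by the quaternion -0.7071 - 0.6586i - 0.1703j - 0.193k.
(3.916, 1.181, 1.125)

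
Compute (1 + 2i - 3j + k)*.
1 - 2i + 3j - k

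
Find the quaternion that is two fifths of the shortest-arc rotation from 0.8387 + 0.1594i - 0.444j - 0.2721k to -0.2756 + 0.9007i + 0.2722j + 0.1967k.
0.7558 - 0.349i - 0.4654j - 0.3007k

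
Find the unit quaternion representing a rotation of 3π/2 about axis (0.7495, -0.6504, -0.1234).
-0.7071 + 0.53i - 0.4599j - 0.0873k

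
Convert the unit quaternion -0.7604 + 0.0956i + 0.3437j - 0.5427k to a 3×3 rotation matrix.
[[0.1747, -0.7596, -0.6265], [0.8911, 0.3927, -0.2277], [0.4189, -0.5184, 0.7455]]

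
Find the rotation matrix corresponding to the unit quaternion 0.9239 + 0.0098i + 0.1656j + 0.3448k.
[[0.7074, -0.6339, 0.3128], [0.6404, 0.762, 0.0961], [-0.2992, 0.1323, 0.945]]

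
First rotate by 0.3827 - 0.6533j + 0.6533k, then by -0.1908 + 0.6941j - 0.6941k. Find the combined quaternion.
0.8339 + 0.3903j - 0.3903k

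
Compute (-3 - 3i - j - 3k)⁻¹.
-0.1071 + 0.1071i + 0.0357j + 0.1071k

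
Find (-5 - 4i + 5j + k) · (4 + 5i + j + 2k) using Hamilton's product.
-7 - 32i + 28j - 35k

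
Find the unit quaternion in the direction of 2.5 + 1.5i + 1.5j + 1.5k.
0.6934 + 0.416i + 0.416j + 0.416k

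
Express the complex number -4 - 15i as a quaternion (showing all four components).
-4 - 15i + 0j + 0k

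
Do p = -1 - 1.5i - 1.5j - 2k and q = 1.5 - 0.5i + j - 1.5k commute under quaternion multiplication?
No: pq = -3.75 + 2.5i - 4.5j - 3.75k ≠ -3.75 - 6i - 2j + 0.75k = qp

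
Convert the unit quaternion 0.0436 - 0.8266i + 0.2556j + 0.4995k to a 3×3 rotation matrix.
[[0.3703, -0.4661, -0.8035], [-0.379, -0.8655, 0.3274], [-0.8481, 0.1833, -0.4972]]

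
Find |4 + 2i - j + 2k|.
5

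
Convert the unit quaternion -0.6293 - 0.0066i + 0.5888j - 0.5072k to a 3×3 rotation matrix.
[[-0.2079, -0.6461, -0.7344], [0.6306, 0.4854, -0.6056], [0.7478, -0.589, 0.3065]]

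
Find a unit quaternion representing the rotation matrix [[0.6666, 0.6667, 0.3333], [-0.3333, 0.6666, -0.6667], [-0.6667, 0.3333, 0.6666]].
0.866 + 0.2887i + 0.2887j - 0.2887k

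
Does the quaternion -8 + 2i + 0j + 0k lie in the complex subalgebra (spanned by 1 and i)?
Yes. The quaternion -8 + 2i has j- and k-coefficients y = z = 0, so it lies in the complex subalgebra spanned by 1 and i.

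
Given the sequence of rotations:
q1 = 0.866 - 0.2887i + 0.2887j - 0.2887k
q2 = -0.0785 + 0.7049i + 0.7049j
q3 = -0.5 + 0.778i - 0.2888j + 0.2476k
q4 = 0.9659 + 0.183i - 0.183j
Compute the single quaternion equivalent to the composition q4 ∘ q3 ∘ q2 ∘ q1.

q2 · q1 = -0.068 + 0.4296i + 0.7913j + 0.4297k
q3 · q2 · q1 = -0.1781 - 0.5877i - 0.6039j + 0.508k
q4 · q3 · q2 · q1 = -0.175 - 0.6932i - 0.6437j + 0.2726k
-0.175 - 0.6932i - 0.6437j + 0.2726k


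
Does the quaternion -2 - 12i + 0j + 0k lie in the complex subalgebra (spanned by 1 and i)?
Yes. The quaternion -2 - 12i has j- and k-coefficients y = z = 0, so it lies in the complex subalgebra spanned by 1 and i.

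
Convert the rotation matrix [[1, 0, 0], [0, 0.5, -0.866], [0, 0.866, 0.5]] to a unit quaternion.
0.866 + 0.5i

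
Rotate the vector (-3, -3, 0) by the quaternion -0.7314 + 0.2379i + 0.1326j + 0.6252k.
(-3.482, 2.239, -0.928)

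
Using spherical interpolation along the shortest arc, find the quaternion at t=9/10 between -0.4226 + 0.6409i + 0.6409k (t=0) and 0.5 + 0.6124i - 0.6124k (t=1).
-0.5393 - 0.5001i + 0.6776k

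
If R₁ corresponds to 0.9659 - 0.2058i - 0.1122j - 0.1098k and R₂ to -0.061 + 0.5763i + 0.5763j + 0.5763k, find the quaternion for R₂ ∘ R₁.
0.1876 + 0.5706i + 0.5082j + 0.6173k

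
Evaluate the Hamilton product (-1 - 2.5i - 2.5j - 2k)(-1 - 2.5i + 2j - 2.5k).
-5.25 + 15.25i - 0.75j - 6.75k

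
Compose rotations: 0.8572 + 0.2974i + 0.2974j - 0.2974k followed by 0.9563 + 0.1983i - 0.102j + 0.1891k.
0.8473 + 0.4285i + 0.3122j - 0.033k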